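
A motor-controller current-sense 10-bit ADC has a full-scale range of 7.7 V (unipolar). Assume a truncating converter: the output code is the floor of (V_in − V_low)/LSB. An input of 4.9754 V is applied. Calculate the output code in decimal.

code 661

With 1024 levels over 7.7 V, one step is 7.520 mV.
(V_in − V_low)/LSB = (4.9754 − 0) / 0.00751953 = 661.664.
⌊·⌋(661.664) = 661.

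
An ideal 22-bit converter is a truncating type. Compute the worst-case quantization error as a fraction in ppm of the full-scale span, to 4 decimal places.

0.2384 ppm

Truncating → worst-case error = 1 LSB = V_FS/2^22, so 1e+06/4194304 = 0.238419 ppm of full scale.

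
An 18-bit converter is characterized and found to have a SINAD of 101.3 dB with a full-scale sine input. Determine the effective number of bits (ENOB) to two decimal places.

ENOB = (SINAD − 1.76) / 6.02 = (101.3 − 1.76)/6.02 = 16.535.

16.53 bits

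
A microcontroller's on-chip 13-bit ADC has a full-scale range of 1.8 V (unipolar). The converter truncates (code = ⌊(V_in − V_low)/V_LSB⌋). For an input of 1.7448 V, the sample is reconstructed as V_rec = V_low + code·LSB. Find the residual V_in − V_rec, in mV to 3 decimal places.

0.171 mV

Step size: 1.8 V ÷ 2^13 = 219.73 µV.
(V_in − V_low)/LSB = (1.7448 − 0)/0.000219727 = 7940.7787 → code 7940 (floor).
Reconstructed: 1.7446289 V.
Difference: 0.000171094 V → 0.171 mV.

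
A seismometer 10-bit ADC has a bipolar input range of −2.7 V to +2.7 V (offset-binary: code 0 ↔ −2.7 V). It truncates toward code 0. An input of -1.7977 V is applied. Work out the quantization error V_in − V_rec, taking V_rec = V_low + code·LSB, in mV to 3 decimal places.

One LSB is 5.4 V / 1024 = 5.273 mV.
(V_in − V_low)/LSB = (-1.7977 − (−2.7))/0.00527344 = 171.1028 → code 171 (floor).
V_rec = (−2.7) + 171·0.00527344 = -1.7982422 V.
Error = -1.7977 − (−1.7982422) = 0.000542188 V = 0.542 mV.

0.542 mV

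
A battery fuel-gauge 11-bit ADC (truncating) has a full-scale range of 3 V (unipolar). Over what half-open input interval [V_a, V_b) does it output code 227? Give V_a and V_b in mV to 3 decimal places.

LSB = 3/2^11 = 1.465 mV.
V_a = V_low + 227·LSB = 0.33252 V; V_b = V_low + 228·LSB = 0.333984 V.

[332.520 mV, 333.984 mV)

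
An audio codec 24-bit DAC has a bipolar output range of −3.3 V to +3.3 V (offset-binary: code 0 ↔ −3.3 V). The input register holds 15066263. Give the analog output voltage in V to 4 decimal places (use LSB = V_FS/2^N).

LSB = 6.6 V / 2^24 = 0.39 µV.
V_out = (−3.3) + 15066263 × 3.93391e-07 V = 2.62693 V.

2.6269 V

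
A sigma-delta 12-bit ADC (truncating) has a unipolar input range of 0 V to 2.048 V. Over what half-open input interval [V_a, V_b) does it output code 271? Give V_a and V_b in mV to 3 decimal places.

LSB = 2.048/2^12 = 0.500 mV.
V_a = V_low + 271·LSB = 0.1355 V; V_b = V_low + 272·LSB = 0.136 V.

[135.500 mV, 136.000 mV)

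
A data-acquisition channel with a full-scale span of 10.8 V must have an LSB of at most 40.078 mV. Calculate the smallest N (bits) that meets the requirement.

Number of steps required ≥ 10.8 V / 40.078 mV = 269.47.
Need 2^N ≥ 269.47; 2^8 = 256, 2^9 = 512.
Minimum N = 9.

9 bits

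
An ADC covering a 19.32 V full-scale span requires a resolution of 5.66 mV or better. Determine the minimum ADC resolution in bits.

Number of steps required ≥ 19.32 V / 5.66 mV = 3413.43.
Need 2^N ≥ 3413.43; 2^11 = 2048, 2^12 = 4096.
Minimum N = 12.

12 bits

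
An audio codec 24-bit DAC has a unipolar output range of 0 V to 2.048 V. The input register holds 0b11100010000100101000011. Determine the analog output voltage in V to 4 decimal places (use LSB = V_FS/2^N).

0.9043 V

LSB = 2.048 V / 2^24 = 0.12 µV.
Code 0b11100010000100101000011 = 7407939 decimal.
V_out = 0 + 7407939 × 1.2207e-07 V = 0.904289 V.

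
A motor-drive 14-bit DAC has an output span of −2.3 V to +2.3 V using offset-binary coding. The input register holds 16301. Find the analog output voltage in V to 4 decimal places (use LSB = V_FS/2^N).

LSB = 4.6 V / 2^14 = 280.76 µV.
V_out = (−2.3) + 16301 × 0.000280762 V = 2.2767 V.

2.2767 V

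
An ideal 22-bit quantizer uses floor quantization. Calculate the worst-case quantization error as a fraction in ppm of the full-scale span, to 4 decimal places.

0.2384 ppm

Truncating → worst-case error = 1 LSB = V_FS/2^22, so 1e+06/4194304 = 0.238419 ppm of full scale.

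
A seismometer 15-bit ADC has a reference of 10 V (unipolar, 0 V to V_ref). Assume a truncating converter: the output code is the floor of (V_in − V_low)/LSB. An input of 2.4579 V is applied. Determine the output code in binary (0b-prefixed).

Full-scale span = 10 V; LSB = 10/2^15 = 305.18 µV.
Input sits at 8054.047 steps above V_low.
Floor → code 8054.
In binary (0b-prefixed): 0b1111101110110.

code 0b1111101110110 (decimal 8054)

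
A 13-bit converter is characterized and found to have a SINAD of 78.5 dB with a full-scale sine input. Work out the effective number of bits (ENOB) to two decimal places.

12.75 bits

ENOB = (SINAD − 1.76) / 6.02 = (78.5 − 1.76)/6.02 = 12.748.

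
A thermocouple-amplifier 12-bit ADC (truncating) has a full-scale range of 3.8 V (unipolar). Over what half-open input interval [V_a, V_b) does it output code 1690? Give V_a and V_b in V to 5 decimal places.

[1.56787 V, 1.56880 V)

LSB = 3.8/2^12 = 0.928 mV.
V_a = V_low + 1690·LSB = 1.56787 V; V_b = V_low + 1691·LSB = 1.5688 V.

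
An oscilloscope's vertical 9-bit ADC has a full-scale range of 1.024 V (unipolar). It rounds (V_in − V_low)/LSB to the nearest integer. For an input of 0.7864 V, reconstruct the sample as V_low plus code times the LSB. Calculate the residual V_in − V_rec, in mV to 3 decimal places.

0.400 mV

Step size: 1.024 V ÷ 2^9 = 2.000 mV.
(V_in − V_low)/LSB = (0.7864 − 0)/0.002 = 393.2000 → code 393 (round).
Reconstructed: 0.786 V.
V_in − V_rec = 0.0004 V = 0.400 mV.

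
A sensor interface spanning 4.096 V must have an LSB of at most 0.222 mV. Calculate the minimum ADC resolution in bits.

Number of steps required ≥ 4.096 V / 0.222 mV = 18450.45.
Need 2^N ≥ 18450.45; 2^14 = 16384, 2^15 = 32768.
Minimum N = 15.

15 bits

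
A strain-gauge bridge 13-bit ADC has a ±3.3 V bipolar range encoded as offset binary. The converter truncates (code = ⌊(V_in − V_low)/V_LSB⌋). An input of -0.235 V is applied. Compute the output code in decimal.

LSB = 6.6 V / 8192 = 0.806 mV.
(V_in − V_low)/LSB = (-0.235 − (−3.3)) / 0.000805664 = 3804.315.
Floor → code 3804.

code 3804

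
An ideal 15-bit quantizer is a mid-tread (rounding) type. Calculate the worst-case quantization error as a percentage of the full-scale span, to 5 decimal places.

0.00153 %

Rounding → worst-case error = ½ LSB = V_FS/2^16, so 100/65536 = 0.00152588 % of full scale.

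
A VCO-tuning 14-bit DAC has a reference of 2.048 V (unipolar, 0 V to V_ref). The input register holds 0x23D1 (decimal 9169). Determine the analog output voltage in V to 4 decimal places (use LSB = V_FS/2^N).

1.1461 V

LSB = 2.048 V / 2^14 = 125.00 µV.
Code 0x23D1 = 9169 decimal.
V_out = 0 + 9169 × 0.000125 V = 1.14613 V.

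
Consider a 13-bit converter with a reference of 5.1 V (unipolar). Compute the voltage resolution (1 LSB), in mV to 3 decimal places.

Full-scale span = 5.1 V.
LSB = 5.1 / 2^13 = 5.1 / 8192 = 0.000622559 V = 0.623 mV.

0.623 mV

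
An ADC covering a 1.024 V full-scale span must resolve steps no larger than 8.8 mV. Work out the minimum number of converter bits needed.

7 bits

Number of steps required ≥ 1.024 V / 8.8 mV = 116.36.
Need 2^N ≥ 116.36; 2^6 = 64, 2^7 = 128.
Minimum N = 7.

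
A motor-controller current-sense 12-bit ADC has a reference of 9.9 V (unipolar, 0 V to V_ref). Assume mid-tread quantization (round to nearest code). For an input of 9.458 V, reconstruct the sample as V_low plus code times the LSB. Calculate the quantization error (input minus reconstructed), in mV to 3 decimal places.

Step size: 9.9 V ÷ 2^12 = 2.417 mV.
Scaled input = 3913.1281 LSBs, so code = 3913.
V_rec = 0 + 3913·0.00241699 = 9.4576904 V.
V_in − V_rec = 0.00030957 V = 0.310 mV.

0.310 mV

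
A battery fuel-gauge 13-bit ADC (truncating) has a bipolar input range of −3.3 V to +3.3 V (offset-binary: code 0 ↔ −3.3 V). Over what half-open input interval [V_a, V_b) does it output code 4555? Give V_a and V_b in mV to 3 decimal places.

[369.800 mV, 370.605 mV)

LSB = 6.6/2^13 = 0.806 mV.
V_a = V_low + 4555·LSB = 0.3698 V; V_b = V_low + 4556·LSB = 0.370605 V.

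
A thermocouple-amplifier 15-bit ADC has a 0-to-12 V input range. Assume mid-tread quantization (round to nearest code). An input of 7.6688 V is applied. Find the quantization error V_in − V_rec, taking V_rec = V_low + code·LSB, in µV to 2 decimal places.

LSB = 12/2^15 = 366.21 µV.
(7.6688 − 0)/0.000366211 = 20940.9365; round gives code 20941.
V_rec = 0 + 20941·0.000366211 = 7.6688232 V.
V_in − V_rec = -2.32422e-05 V = -23.24 µV.

-23.24 µV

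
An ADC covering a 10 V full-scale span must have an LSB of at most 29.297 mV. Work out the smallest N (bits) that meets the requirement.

9 bits

Number of steps required ≥ 10 V / 29.297 mV = 341.33.
Need 2^N ≥ 341.33; 2^8 = 256, 2^9 = 512.
Minimum N = 9.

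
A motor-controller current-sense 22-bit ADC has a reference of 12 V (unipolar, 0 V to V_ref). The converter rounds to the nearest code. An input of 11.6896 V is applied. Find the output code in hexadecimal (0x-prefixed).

code 0x3E5833 (decimal 4085811)

With 4194304 levels over 12 V, one step is 2.86 µV.
(11.6896 − 0) / 2.86102e-06 = 4085811.337 LSBs.
Round → code 4085811.
In hexadecimal (0x-prefixed): 0x3E5833.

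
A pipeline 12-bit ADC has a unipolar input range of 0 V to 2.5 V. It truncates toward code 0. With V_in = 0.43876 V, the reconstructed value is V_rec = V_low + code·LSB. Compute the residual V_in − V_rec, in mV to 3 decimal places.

Step size: 2.5 V ÷ 2^12 = 0.610 mV.
(V_in − V_low)/LSB = (0.43876 − 0)/0.000610352 = 718.8644 → code 718 (floor).
Code 718 maps back to 0 + 718×0.000610352 V = 0.43823242 V.
Difference: 0.000527578 V → 0.528 mV.

0.528 mV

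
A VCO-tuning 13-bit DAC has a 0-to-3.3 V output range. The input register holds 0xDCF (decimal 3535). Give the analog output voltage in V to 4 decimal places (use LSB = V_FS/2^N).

1.4240 V

LSB = 3.3 V / 2^13 = 402.83 µV.
Code 0xDCF = 3535 decimal.
V_out = 0 + 3535 × 0.000402832 V = 1.42401 V.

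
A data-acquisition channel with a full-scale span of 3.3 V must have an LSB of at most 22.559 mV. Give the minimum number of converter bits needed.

Number of steps required ≥ 3.3 V / 22.559 mV = 146.28.
Need 2^N ≥ 146.28; 2^7 = 128, 2^8 = 256.
Minimum N = 8.

8 bits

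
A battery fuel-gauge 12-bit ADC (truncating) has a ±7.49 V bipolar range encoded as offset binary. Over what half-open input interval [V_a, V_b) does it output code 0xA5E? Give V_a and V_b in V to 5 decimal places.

LSB = 14.98/2^12 = 3.657 mV.
Code 0xA5E = 2654 decimal.
V_a = V_low + 2654·LSB = 2.21628 V; V_b = V_low + 2655·LSB = 2.21994 V.

[2.21628 V, 2.21994 V)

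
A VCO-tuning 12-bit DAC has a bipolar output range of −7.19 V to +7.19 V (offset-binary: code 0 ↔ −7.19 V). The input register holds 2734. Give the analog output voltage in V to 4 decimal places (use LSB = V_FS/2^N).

2.4084 V

LSB = 14.38 V / 2^12 = 3.511 mV.
V_out = (−7.19) + 2734 × 0.00351074 V = 2.40837 V.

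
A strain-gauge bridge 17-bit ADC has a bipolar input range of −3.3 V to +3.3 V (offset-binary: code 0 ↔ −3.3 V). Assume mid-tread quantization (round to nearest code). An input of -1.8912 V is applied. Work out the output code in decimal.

code 27978

With 131072 levels over 6.6 V, one step is 50.35 µV.
(V_in − V_low)/LSB = (-1.8912 − (−3.3)) / 5.0354e-05 = 27977.914.
So the output code is 27978.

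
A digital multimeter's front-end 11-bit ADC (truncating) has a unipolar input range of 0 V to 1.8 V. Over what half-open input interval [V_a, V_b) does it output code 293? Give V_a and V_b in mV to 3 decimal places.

LSB = 1.8/2^11 = 0.879 mV.
V_a = V_low + 293·LSB = 0.25752 V; V_b = V_low + 294·LSB = 0.258398 V.

[257.520 mV, 258.398 mV)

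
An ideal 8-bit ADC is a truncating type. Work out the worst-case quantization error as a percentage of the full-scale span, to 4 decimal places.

0.3906 %

Truncating → worst-case error = 1 LSB = V_FS/2^8, so 100/256 = 0.390625 % of full scale.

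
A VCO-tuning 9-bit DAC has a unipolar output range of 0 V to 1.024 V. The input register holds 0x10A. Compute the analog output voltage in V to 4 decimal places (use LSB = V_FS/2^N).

LSB = 1.024 V / 2^9 = 2.000 mV.
Code 0x10A = 266 decimal.
V_out = 0 + 266 × 0.002 V = 0.532 V.

0.5320 V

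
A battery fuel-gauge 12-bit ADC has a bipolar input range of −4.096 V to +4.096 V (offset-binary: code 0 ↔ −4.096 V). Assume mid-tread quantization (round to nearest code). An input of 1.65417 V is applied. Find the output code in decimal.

code 2875

LSB = 8.192 V / 4096 = 2.000 mV.
(V_in − V_low)/LSB = (1.65417 − (−4.096)) / 0.002 = 2875.085.
Round → code 2875.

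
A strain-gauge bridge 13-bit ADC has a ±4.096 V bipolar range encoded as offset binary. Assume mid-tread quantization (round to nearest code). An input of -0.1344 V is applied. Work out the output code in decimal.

Full-scale span = 8.192 V; LSB = 8.192/2^13 = 1.000 mV.
(-0.1344 − (−4.096)) / 0.001 = 3961.600 LSBs.
Round → code 3962.

code 3962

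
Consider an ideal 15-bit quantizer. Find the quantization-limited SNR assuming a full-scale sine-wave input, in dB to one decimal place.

SNR ≈ 6.02·N + 1.76 dB = 6.02·15 + 1.76 = 92.06 dB.

92.1 dB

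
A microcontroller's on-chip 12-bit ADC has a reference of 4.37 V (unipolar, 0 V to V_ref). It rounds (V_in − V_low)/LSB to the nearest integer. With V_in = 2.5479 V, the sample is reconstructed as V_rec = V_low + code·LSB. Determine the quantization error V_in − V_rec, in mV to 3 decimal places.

0.156 mV

One LSB is 4.37 V / 4096 = 1.067 mV.
(2.5479 − 0)/0.00106689 = 2388.1461; round gives code 2388.
Reconstructed: 2.5477441 V.
Difference: 0.000155859 V → 0.156 mV.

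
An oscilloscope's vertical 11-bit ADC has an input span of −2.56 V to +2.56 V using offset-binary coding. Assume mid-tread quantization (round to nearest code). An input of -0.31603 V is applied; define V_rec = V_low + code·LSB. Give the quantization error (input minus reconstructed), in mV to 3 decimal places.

-1.030 mV

One LSB is 5.12 V / 2048 = 2.500 mV.
Scaled input = 897.5880 LSBs, so code = 898.
Code 898 maps back to (−2.56) + 898×0.0025 V = -0.315 V.
Error = -0.31603 − (−0.315) = -0.00103 V = -1.030 mV.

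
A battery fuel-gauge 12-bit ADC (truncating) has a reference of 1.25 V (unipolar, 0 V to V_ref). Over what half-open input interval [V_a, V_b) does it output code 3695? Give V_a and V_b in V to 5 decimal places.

[1.12762 V, 1.12793 V)

LSB = 1.25/2^12 = 305.18 µV.
V_a = V_low + 3695·LSB = 1.12762 V; V_b = V_low + 3696·LSB = 1.12793 V.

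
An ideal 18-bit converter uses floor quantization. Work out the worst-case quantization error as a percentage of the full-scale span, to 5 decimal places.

Truncating → worst-case error = 1 LSB = V_FS/2^18, so 100/262144 = 0.00038147 % of full scale.

0.00038 %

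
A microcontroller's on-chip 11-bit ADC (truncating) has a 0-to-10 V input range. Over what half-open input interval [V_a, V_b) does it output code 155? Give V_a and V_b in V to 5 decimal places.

[0.75684 V, 0.76172 V)

LSB = 10/2^11 = 4.883 mV.
V_a = V_low + 155·LSB = 0.756836 V; V_b = V_low + 156·LSB = 0.761719 V.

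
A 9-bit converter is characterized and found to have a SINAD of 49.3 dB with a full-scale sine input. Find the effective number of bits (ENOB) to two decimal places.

ENOB = (SINAD − 1.76) / 6.02 = (49.3 − 1.76)/6.02 = 7.897.

7.90 bits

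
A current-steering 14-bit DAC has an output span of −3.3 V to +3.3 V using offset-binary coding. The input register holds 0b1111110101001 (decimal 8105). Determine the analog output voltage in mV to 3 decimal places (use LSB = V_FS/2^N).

-35.046 mV

LSB = 6.6 V / 2^14 = 402.83 µV.
Code 0b1111110101001 = 8105 decimal.
V_out = (−3.3) + 8105 × 0.000402832 V = -0.0350464 V.
= -35.046 mV.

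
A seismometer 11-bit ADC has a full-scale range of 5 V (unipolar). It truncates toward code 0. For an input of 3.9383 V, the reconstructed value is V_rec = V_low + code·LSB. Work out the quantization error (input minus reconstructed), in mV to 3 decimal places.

LSB = 5/2^11 = 2.441 mV.
Scaled input = 1613.1277 LSBs, so code = 1613.
Code 1613 maps back to 0 + 1613×0.00244141 V = 3.9379883 V.
Difference: 0.000311719 V → 0.312 mV.

0.312 mV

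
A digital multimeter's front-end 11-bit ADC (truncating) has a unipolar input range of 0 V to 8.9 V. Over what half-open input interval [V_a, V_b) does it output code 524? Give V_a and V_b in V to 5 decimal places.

[2.27715 V, 2.28149 V)

LSB = 8.9/2^11 = 4.346 mV.
V_a = V_low + 524·LSB = 2.27715 V; V_b = V_low + 525·LSB = 2.28149 V.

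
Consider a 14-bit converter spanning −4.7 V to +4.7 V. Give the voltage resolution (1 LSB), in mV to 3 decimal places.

Full-scale span = 9.4 V.
LSB = 9.4 / 2^14 = 9.4 / 16384 = 0.00057373 V = 0.574 mV.

0.574 mV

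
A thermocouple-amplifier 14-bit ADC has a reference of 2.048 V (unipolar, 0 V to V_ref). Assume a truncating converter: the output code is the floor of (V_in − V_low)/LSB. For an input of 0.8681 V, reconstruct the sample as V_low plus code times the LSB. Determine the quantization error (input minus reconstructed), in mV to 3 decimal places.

0.100 mV

Step size: 2.048 V ÷ 2^14 = 125.00 µV.
Scaled input = 6944.8000 LSBs, so code = 6944.
Reconstructed: 0.868 V.
Difference: 0.0001 V → 0.100 mV.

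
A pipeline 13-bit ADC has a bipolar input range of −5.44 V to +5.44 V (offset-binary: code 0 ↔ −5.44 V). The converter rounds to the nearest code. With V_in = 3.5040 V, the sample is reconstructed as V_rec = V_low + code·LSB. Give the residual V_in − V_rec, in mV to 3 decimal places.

0.406 mV

Step size: 10.88 V ÷ 2^13 = 1.328 mV.
Scaled input = 6734.3059 LSBs, so code = 6734.
Code 6734 maps back to (−5.44) + 6734×0.00132813 V = 3.5035937 V.
Error = 3.5040 − 3.5035937 = 0.00040625 V = 0.406 mV.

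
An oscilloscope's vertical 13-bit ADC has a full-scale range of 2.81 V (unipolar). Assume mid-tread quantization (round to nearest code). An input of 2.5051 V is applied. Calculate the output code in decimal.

code 7303

With 8192 levels over 2.81 V, one step is 343.02 µV.
(V_in − V_low)/LSB = (2.5051 − 0) / 0.000343018 = 7303.124.
So the output code is 7303.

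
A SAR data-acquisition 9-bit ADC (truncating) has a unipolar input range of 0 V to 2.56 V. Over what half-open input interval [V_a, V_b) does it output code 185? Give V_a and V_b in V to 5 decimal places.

LSB = 2.56/2^9 = 5.000 mV.
V_a = V_low + 185·LSB = 0.925 V; V_b = V_low + 186·LSB = 0.93 V.

[0.92500 V, 0.93000 V)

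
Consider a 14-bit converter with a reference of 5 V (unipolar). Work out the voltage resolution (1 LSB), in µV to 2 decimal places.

305.18 µV

Full-scale span = 5 V.
LSB = 5 / 2^14 = 5 / 16384 = 0.000305176 V = 305.18 µV.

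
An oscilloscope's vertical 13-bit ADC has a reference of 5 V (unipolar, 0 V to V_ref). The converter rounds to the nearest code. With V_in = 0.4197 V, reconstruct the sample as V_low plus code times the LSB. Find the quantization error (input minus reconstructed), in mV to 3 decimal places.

Step size: 5 V ÷ 2^13 = 0.610 mV.
(0.4197 − 0)/0.000610352 = 687.6365; round gives code 688.
V_rec = 0 + 688·0.000610352 = 0.41992188 V.
V_in − V_rec = -0.000221875 V = -0.222 mV.

-0.222 mV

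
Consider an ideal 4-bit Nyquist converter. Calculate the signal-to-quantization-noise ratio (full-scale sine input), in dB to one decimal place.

25.8 dB

SNR ≈ 6.02·N + 1.76 dB = 6.02·4 + 1.76 = 25.84 dB.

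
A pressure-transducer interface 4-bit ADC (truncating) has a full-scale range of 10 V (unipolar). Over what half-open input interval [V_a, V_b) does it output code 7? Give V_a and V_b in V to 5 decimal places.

LSB = 10/2^4 = 0.6250 V.
V_a = V_low + 7·LSB = 4.375 V; V_b = V_low + 8·LSB = 5 V.

[4.37500 V, 5.00000 V)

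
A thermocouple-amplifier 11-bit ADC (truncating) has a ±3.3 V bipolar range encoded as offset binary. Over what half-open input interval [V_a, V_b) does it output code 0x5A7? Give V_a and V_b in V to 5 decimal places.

[1.36318 V, 1.36641 V)

LSB = 6.6/2^11 = 3.223 mV.
Code 0x5A7 = 1447 decimal.
V_a = V_low + 1447·LSB = 1.36318 V; V_b = V_low + 1448·LSB = 1.36641 V.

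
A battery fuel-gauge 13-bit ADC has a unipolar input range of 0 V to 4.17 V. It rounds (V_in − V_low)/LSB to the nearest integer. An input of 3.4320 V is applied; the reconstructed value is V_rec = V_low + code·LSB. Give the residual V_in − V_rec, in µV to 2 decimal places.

LSB = 4.17/2^13 = 0.509 mV.
Scaled input = 6742.1928 LSBs, so code = 6742.
Code 6742 maps back to 0 + 6742×0.000509033 V = 3.4319019 V.
V_in − V_rec = 9.81445e-05 V = 98.14 µV.

98.14 µV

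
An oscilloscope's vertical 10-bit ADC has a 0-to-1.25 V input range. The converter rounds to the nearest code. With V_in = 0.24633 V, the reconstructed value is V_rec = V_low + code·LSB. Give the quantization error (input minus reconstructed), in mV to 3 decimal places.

LSB = 1.25/2^10 = 1.221 mV.
(V_in − V_low)/LSB = (0.24633 − 0)/0.0012207 = 201.7935 → code 202 (round).
Code 202 maps back to 0 + 202×0.0012207 V = 0.24658203 V.
V_in − V_rec = -0.000252031 V = -0.252 mV.

-0.252 mV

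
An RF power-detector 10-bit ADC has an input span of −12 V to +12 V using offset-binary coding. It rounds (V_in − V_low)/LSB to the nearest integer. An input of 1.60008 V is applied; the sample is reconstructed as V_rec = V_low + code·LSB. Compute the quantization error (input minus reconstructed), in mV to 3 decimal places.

One LSB is 24 V / 1024 = 23.438 mV.
Scaled input = 580.2701 LSBs, so code = 580.
Reconstructed: 1.59375 V.
Error = 1.60008 − 1.59375 = 0.00633 V = 6.330 mV.

6.330 mV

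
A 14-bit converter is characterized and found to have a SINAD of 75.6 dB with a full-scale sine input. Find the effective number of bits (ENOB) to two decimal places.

ENOB = (SINAD − 1.76) / 6.02 = (75.6 − 1.76)/6.02 = 12.266.

12.27 bits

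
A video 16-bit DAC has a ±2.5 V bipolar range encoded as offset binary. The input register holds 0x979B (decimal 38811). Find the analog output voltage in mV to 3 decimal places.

461.044 mV

LSB = 5 V / 2^16 = 76.29 µV.
Code 0x979B = 38811 decimal.
V_out = (−2.5) + 38811 × 7.62939e-05 V = 0.461044 V.
= 461.044 mV.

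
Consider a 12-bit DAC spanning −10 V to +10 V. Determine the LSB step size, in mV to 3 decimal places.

4.883 mV

Full-scale span = 20 V.
LSB = 20 / 2^12 = 20 / 4096 = 0.00488281 V = 4.883 mV.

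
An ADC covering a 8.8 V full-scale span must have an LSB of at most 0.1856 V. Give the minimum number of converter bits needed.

Number of steps required ≥ 8.8 V / 0.1856 V = 47.41.
Need 2^N ≥ 47.41; 2^5 = 32, 2^6 = 64.
Minimum N = 6.

6 bits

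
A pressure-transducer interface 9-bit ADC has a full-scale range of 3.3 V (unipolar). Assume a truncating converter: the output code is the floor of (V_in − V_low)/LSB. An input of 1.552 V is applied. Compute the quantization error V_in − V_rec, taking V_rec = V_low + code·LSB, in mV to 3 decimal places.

One LSB is 3.3 V / 512 = 6.445 mV.
(V_in − V_low)/LSB = (1.552 − 0)/0.00644531 = 240.7952 → code 240 (floor).
Code 240 maps back to 0 + 240×0.00644531 V = 1.546875 V.
Difference: 0.005125 V → 5.125 mV.

5.125 mV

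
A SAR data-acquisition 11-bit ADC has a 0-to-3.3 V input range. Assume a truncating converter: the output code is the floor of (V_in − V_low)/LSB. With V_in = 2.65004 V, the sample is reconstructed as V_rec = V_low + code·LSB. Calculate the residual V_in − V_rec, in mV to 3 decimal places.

One LSB is 3.3 V / 2048 = 1.611 mV.
(V_in − V_low)/LSB = (2.65004 − 0)/0.00161133 = 1644.6309 → code 1644 (floor).
Reconstructed: 2.6490234 V.
Error = 2.65004 − 2.6490234 = 0.00101656 V = 1.017 mV.

1.017 mV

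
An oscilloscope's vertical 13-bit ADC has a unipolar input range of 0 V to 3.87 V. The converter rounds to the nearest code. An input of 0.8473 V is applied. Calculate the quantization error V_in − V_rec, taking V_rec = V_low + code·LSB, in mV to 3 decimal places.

-0.207 mV

One LSB is 3.87 V / 8192 = 472.41 µV.
Scaled input = 1793.5611 LSBs, so code = 1794.
Reconstructed: 0.84750732 V.
Difference: -0.000207324 V → -0.207 mV.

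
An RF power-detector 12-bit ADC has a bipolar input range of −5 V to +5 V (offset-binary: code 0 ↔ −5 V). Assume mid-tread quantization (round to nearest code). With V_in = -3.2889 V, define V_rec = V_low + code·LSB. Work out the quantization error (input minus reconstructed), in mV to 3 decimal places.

LSB = 10/2^12 = 2.441 mV.
Scaled input = 700.8666 LSBs, so code = 701.
Code 701 maps back to (−5) + 701×0.00244141 V = -3.2885742 V.
V_in − V_rec = -0.000325781 V = -0.326 mV.

-0.326 mV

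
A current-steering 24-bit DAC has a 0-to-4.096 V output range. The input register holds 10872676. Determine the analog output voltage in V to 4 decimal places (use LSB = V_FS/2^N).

2.6545 V

LSB = 4.096 V / 2^24 = 0.24 µV.
V_out = 0 + 10872676 × 2.44141e-07 V = 2.65446 V.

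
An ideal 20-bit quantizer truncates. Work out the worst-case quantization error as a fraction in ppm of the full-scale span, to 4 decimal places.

Truncating → worst-case error = 1 LSB = V_FS/2^20, so 1e+06/1048576 = 0.953674 ppm of full scale.

0.9537 ppm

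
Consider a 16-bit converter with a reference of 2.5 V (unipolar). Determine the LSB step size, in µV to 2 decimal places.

Full-scale span = 2.5 V.
LSB = 2.5 / 2^16 = 2.5 / 65536 = 3.8147e-05 V = 38.15 µV.

38.15 µV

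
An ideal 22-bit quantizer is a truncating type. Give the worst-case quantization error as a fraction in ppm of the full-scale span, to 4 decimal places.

0.2384 ppm

Truncating → worst-case error = 1 LSB = V_FS/2^22, so 1e+06/4194304 = 0.238419 ppm of full scale.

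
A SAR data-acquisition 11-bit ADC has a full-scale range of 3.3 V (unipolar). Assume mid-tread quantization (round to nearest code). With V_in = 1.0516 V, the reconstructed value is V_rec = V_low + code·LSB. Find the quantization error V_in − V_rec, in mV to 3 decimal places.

Step size: 3.3 V ÷ 2^11 = 1.611 mV.
(1.0516 − 0)/0.00161133 = 652.6293; round gives code 653.
V_rec = 0 + 653·0.00161133 = 1.0521973 V.
Error = 1.0516 − 1.0521973 = -0.000597266 V = -0.597 mV.

-0.597 mV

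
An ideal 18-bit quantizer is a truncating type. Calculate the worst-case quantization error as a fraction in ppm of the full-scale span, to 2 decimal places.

Truncating → worst-case error = 1 LSB = V_FS/2^18, so 1e+06/262144 = 3.8147 ppm of full scale.

3.81 ppm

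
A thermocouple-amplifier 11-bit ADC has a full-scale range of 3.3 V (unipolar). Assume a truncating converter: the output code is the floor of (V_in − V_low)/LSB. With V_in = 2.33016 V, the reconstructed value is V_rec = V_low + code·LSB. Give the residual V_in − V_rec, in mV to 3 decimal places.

One LSB is 3.3 V / 2048 = 1.611 mV.
(V_in − V_low)/LSB = (2.33016 − 0)/0.00161133 = 1446.1114 → code 1446 (floor).
Reconstructed: 2.3299805 V.
V_in − V_rec = 0.000179531 V = 0.180 mV.

0.180 mV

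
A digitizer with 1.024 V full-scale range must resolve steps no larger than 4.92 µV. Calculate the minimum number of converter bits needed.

18 bits

Number of steps required ≥ 1.024 V / 4.92 µV = 208130.08.
Need 2^N ≥ 208130.08; 2^17 = 131072, 2^18 = 262144.
Minimum N = 18.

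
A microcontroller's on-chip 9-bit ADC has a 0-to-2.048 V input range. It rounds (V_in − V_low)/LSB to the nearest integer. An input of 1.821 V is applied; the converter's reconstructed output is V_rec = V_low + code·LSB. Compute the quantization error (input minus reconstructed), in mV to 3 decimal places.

Step size: 2.048 V ÷ 2^9 = 4.000 mV.
(1.821 − 0)/0.004 = 455.2500; round gives code 455.
Reconstructed: 1.82 V.
V_in − V_rec = 0.001 V = 1.000 mV.

1.000 mV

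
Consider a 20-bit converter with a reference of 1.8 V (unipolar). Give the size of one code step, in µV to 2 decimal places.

Full-scale span = 1.8 V.
LSB = 1.8 / 2^20 = 1.8 / 1048576 = 1.71661e-06 V = 1.72 µV.

1.72 µV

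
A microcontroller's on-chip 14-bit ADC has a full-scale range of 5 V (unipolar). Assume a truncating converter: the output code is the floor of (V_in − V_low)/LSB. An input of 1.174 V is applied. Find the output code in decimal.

With 16384 levels over 5 V, one step is 305.18 µV.
(V_in − V_low)/LSB = (1.174 − 0) / 0.000305176 = 3846.963.
⌊·⌋(3846.963) = 3846.

code 3846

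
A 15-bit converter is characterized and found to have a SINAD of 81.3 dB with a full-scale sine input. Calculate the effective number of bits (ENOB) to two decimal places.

13.21 bits

ENOB = (SINAD − 1.76) / 6.02 = (81.3 − 1.76)/6.02 = 13.213.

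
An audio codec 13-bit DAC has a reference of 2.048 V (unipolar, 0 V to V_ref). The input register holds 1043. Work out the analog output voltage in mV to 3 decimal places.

LSB = 2.048 V / 2^13 = 250.00 µV.
V_out = 0 + 1043 × 0.00025 V = 0.26075 V.
= 260.750 mV.

260.750 mV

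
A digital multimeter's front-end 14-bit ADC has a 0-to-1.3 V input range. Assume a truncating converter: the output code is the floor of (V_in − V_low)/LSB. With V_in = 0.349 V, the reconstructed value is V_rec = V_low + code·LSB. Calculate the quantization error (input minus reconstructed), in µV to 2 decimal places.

One LSB is 1.3 V / 16384 = 79.35 µV.
(V_in − V_low)/LSB = (0.349 − 0)/7.93457e-05 = 4398.4738 → code 4398 (floor).
V_rec = 0 + 4398·7.93457e-05 = 0.3489624 V.
Difference: 3.75977e-05 V → 37.60 µV.

37.60 µV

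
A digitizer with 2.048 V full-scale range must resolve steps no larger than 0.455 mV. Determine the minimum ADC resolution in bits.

Number of steps required ≥ 2.048 V / 0.455 mV = 4501.10.
Need 2^N ≥ 4501.10; 2^12 = 4096, 2^13 = 8192.
Minimum N = 13.

13 bits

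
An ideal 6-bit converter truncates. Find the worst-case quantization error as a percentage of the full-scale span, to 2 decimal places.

1.56 %

Truncating → worst-case error = 1 LSB = V_FS/2^6, so 100/64 = 1.5625 % of full scale.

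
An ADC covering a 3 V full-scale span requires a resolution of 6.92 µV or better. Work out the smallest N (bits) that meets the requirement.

19 bits

Number of steps required ≥ 3 V / 6.92 µV = 433526.01.
Need 2^N ≥ 433526.01; 2^18 = 262144, 2^19 = 524288.
Minimum N = 19.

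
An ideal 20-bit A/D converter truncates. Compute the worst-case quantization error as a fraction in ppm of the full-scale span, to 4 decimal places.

Truncating → worst-case error = 1 LSB = V_FS/2^20, so 1e+06/1048576 = 0.953674 ppm of full scale.

0.9537 ppm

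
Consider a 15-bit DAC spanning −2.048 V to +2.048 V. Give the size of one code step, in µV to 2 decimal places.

Full-scale span = 4.096 V.
LSB = 4.096 / 2^15 = 4.096 / 32768 = 0.000125 V = 125.00 µV.

125.00 µV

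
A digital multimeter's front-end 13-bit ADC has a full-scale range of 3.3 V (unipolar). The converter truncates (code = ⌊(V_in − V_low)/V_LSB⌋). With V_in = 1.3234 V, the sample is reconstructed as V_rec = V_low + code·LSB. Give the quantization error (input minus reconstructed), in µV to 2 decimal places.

LSB = 3.3/2^13 = 402.83 µV.
(V_in − V_low)/LSB = (1.3234 − 0)/0.000402832 = 3285.2402 → code 3285 (floor).
Code 3285 maps back to 0 + 3285×0.000402832 V = 1.3233032 V.
V_in − V_rec = 9.67773e-05 V = 96.78 µV.

96.78 µV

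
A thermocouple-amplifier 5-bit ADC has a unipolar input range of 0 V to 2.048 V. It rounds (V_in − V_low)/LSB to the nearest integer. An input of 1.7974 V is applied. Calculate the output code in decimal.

Full-scale span = 2.048 V; LSB = 2.048/2^5 = 64.000 mV.
(1.7974 − 0) / 0.064 = 28.084 LSBs.
Round → code 28.

code 28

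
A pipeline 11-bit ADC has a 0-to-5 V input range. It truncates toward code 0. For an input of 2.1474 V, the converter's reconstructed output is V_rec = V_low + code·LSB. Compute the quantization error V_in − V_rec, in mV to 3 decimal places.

One LSB is 5 V / 2048 = 2.441 mV.
(V_in − V_low)/LSB = (2.1474 − 0)/0.00244141 = 879.5750 → code 879 (floor).
Code 879 maps back to 0 + 879×0.00244141 V = 2.1459961 V.
Error = 2.1474 − 2.1459961 = 0.00140391 V = 1.404 mV.

1.404 mV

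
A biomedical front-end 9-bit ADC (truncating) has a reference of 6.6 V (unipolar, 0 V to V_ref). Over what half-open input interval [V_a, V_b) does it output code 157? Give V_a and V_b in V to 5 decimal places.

LSB = 6.6/2^9 = 12.891 mV.
V_a = V_low + 157·LSB = 2.02383 V; V_b = V_low + 158·LSB = 2.03672 V.

[2.02383 V, 2.03672 V)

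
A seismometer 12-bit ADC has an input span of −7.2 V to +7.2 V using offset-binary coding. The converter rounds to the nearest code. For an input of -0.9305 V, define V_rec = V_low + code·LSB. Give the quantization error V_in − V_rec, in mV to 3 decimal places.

One LSB is 14.4 V / 4096 = 3.516 mV.
Scaled input = 1783.3244 LSBs, so code = 1783.
Reconstructed: -0.93164062 V.
Difference: 0.00114062 V → 1.141 mV.

1.141 mV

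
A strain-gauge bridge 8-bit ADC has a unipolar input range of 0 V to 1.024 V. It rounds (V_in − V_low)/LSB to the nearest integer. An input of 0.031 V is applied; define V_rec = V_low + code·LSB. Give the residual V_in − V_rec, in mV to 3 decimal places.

-1.000 mV

One LSB is 1.024 V / 256 = 4.000 mV.
(0.031 − 0)/0.004 = 7.7500; round gives code 8.
Code 8 maps back to 0 + 8×0.004 V = 0.032 V.
Error = 0.031 − 0.032 = -0.001 V = -1.000 mV.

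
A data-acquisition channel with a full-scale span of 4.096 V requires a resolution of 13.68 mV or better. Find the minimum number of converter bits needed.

9 bits

Number of steps required ≥ 4.096 V / 13.68 mV = 299.42.
Need 2^N ≥ 299.42; 2^8 = 256, 2^9 = 512.
Minimum N = 9.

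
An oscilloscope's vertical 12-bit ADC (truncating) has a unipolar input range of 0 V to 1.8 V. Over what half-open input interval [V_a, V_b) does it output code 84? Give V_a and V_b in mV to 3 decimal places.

LSB = 1.8/2^12 = 439.45 µV.
V_a = V_low + 84·LSB = 0.0369141 V; V_b = V_low + 85·LSB = 0.0373535 V.

[36.914 mV, 37.354 mV)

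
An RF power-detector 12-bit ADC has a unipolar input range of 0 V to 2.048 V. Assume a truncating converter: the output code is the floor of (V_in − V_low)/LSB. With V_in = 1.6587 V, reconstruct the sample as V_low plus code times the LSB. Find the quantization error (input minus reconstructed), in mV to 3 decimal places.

Step size: 2.048 V ÷ 2^12 = 0.500 mV.
(1.6587 − 0)/0.0005 = 3317.4000; ⌊·⌋ gives code 3317.
Code 3317 maps back to 0 + 3317×0.0005 V = 1.6585 V.
V_in − V_rec = 0.0002 V = 0.200 mV.

0.200 mV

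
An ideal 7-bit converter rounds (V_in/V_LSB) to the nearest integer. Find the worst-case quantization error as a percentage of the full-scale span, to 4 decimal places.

Rounding → worst-case error = ½ LSB = V_FS/2^8, so 100/256 = 0.390625 % of full scale.

0.3906 %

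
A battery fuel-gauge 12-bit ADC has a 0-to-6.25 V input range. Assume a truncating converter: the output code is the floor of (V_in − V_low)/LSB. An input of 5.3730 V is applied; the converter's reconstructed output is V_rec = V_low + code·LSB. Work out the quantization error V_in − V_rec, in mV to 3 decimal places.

0.380 mV

Step size: 6.25 V ÷ 2^12 = 1.526 mV.
(V_in − V_low)/LSB = (5.3730 − 0)/0.00152588 = 3521.2493 → code 3521 (floor).
Code 3521 maps back to 0 + 3521×0.00152588 V = 5.3726196 V.
V_in − V_rec = 0.000380371 V = 0.380 mV.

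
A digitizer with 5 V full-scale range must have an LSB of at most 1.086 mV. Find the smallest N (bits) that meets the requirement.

13 bits

Number of steps required ≥ 5 V / 1.086 mV = 4604.05.
Need 2^N ≥ 4604.05; 2^12 = 4096, 2^13 = 8192.
Minimum N = 13.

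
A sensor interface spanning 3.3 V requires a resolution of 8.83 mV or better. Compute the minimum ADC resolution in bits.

Number of steps required ≥ 3.3 V / 8.83 mV = 373.73.
Need 2^N ≥ 373.73; 2^8 = 256, 2^9 = 512.
Minimum N = 9.

9 bits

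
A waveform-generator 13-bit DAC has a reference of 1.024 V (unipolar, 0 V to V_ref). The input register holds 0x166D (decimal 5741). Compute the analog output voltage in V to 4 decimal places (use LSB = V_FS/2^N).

LSB = 1.024 V / 2^13 = 125.00 µV.
Code 0x166D = 5741 decimal.
V_out = 0 + 5741 × 0.000125 V = 0.717625 V.

0.7176 V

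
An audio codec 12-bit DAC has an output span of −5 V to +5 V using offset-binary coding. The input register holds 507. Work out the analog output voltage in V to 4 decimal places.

LSB = 10 V / 2^12 = 2.441 mV.
V_out = (−5) + 507 × 0.00244141 V = -3.76221 V.

-3.7622 V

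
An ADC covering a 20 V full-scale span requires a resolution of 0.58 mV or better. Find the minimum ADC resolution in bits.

16 bits

Number of steps required ≥ 20 V / 0.58 mV = 34482.76.
Need 2^N ≥ 34482.76; 2^15 = 32768, 2^16 = 65536.
Minimum N = 16.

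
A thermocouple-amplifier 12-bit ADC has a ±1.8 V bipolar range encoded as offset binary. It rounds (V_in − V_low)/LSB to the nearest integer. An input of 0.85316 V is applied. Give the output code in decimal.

Full-scale span = 3.6 V; LSB = 3.6/2^12 = 0.879 mV.
Input sits at 3018.706 steps above V_low.
round(3018.706) = 3019.

code 3019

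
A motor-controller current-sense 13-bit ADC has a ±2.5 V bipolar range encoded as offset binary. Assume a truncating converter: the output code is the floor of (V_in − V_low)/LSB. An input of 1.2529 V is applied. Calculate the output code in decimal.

Full-scale span = 5 V; LSB = 5/2^13 = 0.610 mV.
(1.2529 − (−2.5)) / 0.000610352 = 6148.751 LSBs.
So the output code is 6148.

code 6148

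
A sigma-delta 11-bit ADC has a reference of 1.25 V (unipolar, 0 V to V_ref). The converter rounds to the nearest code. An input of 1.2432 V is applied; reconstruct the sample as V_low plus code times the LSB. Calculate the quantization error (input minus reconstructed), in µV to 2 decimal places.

-86.13 µV

LSB = 1.25/2^11 = 0.610 mV.
(V_in − V_low)/LSB = (1.2432 − 0)/0.000610352 = 2036.8589 → code 2037 (round).
Code 2037 maps back to 0 + 2037×0.000610352 V = 1.2432861 V.
Error = 1.2432 − 1.2432861 = -8.61328e-05 V = -86.13 µV.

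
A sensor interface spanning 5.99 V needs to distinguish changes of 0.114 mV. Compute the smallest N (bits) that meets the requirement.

Number of steps required ≥ 5.99 V / 0.114 mV = 52543.86.
Need 2^N ≥ 52543.86; 2^15 = 32768, 2^16 = 65536.
Minimum N = 16.

16 bits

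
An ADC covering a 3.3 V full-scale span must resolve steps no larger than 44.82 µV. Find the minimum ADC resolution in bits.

Number of steps required ≥ 3.3 V / 44.82 µV = 73627.84.
Need 2^N ≥ 73627.84; 2^16 = 65536, 2^17 = 131072.
Minimum N = 17.

17 bits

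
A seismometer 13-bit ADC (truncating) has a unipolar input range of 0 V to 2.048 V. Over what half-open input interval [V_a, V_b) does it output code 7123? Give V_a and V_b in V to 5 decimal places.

[1.78075 V, 1.78100 V)

LSB = 2.048/2^13 = 250.00 µV.
V_a = V_low + 7123·LSB = 1.78075 V; V_b = V_low + 7124·LSB = 1.781 V.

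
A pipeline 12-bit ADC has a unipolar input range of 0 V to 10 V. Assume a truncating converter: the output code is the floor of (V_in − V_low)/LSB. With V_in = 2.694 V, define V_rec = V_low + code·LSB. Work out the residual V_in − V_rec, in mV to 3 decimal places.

1.129 mV

One LSB is 10 V / 4096 = 2.441 mV.
(V_in − V_low)/LSB = (2.694 − 0)/0.00244141 = 1103.4624 → code 1103 (floor).
Code 1103 maps back to 0 + 1103×0.00244141 V = 2.6928711 V.
Error = 2.694 − 2.6928711 = 0.00112891 V = 1.129 mV.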